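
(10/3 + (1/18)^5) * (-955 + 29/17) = -17012413261/5353776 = -3177.65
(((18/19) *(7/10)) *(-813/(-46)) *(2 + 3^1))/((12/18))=153657/1748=87.90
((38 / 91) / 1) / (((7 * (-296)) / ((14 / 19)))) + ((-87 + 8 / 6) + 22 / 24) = -1141415 / 13468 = -84.75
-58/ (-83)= 58/ 83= 0.70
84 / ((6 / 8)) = 112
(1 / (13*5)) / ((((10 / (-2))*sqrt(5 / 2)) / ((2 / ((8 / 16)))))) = -4*sqrt(10) / 1625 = -0.01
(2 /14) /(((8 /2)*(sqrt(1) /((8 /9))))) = 2 /63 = 0.03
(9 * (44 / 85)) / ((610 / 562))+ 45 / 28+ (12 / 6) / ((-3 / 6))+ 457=333115053 / 725900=458.90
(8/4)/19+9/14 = 199/266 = 0.75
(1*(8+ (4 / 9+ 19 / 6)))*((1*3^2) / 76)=11 / 8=1.38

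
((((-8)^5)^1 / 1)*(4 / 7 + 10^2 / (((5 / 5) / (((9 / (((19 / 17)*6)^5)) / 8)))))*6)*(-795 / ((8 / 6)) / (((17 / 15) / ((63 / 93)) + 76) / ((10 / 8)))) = 66258243139608000 / 60582714233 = 1093682.31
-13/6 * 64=-416/3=-138.67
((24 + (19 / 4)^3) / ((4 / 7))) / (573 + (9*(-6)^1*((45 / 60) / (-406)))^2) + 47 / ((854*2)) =48046592453 / 112226196432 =0.43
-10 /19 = -0.53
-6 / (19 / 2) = -12 / 19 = -0.63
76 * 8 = 608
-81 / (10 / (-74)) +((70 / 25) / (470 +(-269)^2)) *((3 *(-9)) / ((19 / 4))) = 1382404707 / 2306315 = 599.40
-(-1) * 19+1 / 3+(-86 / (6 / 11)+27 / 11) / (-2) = 3199 / 33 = 96.94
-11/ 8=-1.38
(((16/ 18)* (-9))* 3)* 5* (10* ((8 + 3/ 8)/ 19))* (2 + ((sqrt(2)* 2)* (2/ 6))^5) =-20100/ 19 - 428800* sqrt(2)/ 1539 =-1451.93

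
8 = 8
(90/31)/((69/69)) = 90/31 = 2.90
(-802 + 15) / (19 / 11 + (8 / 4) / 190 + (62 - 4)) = -822415 / 62426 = -13.17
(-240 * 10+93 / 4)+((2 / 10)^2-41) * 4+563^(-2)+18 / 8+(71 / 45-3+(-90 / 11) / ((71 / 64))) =-283747932975127 / 111398755050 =-2547.14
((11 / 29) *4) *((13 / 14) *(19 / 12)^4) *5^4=11647439375 / 2104704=5534.00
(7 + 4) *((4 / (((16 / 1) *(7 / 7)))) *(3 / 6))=11 / 8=1.38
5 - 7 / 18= 83 / 18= 4.61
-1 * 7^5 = -16807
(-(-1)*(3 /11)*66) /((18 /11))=11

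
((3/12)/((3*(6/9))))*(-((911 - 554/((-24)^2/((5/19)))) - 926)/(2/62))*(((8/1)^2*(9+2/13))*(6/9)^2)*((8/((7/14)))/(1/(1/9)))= 4926438160/180063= 27359.53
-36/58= -18/29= -0.62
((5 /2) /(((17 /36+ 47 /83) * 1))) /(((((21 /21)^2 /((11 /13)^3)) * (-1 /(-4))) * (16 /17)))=84511845 /13634582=6.20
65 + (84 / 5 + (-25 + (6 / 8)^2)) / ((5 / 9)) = 20501 / 400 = 51.25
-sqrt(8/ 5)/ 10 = -sqrt(10)/ 25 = -0.13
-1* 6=-6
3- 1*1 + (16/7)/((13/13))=30/7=4.29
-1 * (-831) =831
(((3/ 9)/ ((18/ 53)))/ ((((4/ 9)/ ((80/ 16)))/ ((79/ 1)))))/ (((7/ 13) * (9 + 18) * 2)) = 272155/ 9072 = 30.00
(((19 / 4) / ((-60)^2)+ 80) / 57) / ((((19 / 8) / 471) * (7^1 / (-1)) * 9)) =-180866983 / 40937400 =-4.42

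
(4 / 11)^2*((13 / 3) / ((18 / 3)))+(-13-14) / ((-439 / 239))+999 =484665902 / 478071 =1013.79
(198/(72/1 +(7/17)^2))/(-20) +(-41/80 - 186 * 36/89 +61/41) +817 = 904277870267/1217715088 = 742.60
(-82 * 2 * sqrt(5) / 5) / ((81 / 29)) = -4756 * sqrt(5) / 405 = -26.26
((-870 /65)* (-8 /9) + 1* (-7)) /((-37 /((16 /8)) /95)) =-36290 /1443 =-25.15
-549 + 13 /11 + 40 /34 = -102222 /187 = -546.64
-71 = -71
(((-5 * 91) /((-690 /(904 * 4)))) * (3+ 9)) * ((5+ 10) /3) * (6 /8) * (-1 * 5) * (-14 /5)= 34550880 /23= 1502212.17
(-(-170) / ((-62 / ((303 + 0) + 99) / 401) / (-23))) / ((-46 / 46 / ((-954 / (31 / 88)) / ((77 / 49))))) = 16836568791840 / 961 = 17519842655.40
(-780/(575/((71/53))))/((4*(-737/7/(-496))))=-2.14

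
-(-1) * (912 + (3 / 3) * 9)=921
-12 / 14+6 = 36 / 7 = 5.14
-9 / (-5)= 9 / 5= 1.80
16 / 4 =4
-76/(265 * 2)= -38/265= -0.14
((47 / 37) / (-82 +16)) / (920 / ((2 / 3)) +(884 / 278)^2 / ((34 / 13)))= -908087 / 65293409676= -0.00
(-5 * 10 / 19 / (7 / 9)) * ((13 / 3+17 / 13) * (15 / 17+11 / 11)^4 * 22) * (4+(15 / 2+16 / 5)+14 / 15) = -1700161126400 / 20629687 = -82413.33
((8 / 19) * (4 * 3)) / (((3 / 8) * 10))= 128 / 95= 1.35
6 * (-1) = -6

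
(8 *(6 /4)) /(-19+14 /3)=-36 /43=-0.84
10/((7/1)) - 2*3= -32/7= -4.57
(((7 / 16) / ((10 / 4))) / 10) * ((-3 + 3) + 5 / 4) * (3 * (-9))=-189 / 320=-0.59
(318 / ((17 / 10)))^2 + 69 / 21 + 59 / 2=141706251 / 4046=35023.79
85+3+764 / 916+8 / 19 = 388349 / 4351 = 89.26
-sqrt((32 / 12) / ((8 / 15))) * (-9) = 20.12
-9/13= -0.69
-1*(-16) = 16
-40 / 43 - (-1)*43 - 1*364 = -321.93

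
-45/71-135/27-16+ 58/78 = -57845/2769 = -20.89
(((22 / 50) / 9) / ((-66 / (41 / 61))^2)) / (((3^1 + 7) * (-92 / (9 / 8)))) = -1681 / 271126944000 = -0.00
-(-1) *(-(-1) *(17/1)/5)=17/5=3.40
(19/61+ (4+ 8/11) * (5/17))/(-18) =-2157/22814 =-0.09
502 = 502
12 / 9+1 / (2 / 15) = 53 / 6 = 8.83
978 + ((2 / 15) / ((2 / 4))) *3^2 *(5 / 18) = 2936 / 3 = 978.67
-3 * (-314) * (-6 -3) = -8478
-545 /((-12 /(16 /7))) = 2180 /21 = 103.81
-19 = -19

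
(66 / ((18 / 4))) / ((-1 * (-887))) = 44 / 2661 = 0.02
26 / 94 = 0.28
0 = 0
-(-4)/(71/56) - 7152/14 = -252328/497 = -507.70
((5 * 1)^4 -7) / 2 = 309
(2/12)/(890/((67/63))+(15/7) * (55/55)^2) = 469/2360970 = 0.00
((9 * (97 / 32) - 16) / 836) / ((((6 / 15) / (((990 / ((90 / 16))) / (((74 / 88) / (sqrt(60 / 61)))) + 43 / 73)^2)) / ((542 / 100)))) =2435477 * sqrt(915) / 1647610 + 98731116507373369 / 12531748021760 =7923.19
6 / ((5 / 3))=18 / 5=3.60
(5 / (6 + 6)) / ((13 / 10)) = 0.32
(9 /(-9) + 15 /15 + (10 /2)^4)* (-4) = -2500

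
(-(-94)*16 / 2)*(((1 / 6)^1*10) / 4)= 940 / 3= 313.33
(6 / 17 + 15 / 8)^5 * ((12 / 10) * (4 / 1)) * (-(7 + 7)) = -53633042856603 / 14539335680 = -3688.82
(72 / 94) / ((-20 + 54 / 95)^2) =81225 / 40040663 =0.00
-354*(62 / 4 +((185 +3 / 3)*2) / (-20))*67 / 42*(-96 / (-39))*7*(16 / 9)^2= 501936128 / 5265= 95334.50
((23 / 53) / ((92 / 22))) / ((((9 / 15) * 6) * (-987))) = -0.00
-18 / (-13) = 18 / 13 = 1.38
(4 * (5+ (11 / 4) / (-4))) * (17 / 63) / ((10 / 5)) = 391 / 168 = 2.33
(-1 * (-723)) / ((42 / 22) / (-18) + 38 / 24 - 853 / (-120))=954360 / 11333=84.21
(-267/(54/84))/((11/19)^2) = -449806/363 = -1239.13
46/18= 23/9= 2.56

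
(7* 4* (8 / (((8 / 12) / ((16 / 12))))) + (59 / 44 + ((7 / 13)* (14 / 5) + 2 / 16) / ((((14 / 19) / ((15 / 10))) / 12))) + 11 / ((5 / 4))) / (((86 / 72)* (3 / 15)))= 179468379 / 86086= 2084.76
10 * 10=100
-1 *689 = -689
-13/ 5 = -2.60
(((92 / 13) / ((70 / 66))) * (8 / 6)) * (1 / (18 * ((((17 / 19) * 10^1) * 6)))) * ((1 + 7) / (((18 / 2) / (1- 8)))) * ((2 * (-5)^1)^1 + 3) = 538384 / 1342575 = 0.40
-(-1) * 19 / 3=19 / 3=6.33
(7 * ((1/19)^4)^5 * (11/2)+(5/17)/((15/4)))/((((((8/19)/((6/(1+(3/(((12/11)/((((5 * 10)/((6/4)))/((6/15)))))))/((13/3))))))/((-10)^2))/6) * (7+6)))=0.96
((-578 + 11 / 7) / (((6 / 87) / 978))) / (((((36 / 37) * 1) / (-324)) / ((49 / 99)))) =14820066765 / 11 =1347278796.82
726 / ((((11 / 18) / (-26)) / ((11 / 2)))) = -169884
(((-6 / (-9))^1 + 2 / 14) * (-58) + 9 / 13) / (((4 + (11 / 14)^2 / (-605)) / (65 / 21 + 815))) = -9463.70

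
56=56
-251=-251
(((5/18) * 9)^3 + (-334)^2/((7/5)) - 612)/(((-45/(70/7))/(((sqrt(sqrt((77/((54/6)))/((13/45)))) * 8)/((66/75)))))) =-36907025 * 13^(3/4) * 385^(1/4)/3003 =-372714.60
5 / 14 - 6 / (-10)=67 / 70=0.96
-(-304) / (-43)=-7.07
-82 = -82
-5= -5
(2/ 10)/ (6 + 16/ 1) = 1/ 110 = 0.01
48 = 48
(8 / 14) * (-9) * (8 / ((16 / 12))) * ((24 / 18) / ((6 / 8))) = -384 / 7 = -54.86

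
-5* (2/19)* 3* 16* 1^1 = -480/19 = -25.26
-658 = -658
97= 97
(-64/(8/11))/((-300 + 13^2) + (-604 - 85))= 22/205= 0.11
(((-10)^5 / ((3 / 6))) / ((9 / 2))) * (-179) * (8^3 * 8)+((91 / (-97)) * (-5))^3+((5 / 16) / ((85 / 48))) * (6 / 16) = 36402154016631089513 / 1117111752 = 32585955658.83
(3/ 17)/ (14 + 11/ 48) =0.01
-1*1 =-1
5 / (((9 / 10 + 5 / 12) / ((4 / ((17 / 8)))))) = 9600 / 1343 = 7.15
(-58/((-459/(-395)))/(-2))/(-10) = -2291/918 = -2.50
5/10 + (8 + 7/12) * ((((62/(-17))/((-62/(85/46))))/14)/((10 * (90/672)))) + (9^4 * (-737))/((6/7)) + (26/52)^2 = -23355253999/4140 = -5641365.70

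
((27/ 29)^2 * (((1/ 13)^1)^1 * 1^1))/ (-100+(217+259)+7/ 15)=10935/ 61738651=0.00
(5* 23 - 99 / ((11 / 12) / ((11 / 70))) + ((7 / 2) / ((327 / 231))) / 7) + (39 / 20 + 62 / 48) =9304643 / 91560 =101.62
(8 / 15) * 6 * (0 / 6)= 0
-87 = -87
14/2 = 7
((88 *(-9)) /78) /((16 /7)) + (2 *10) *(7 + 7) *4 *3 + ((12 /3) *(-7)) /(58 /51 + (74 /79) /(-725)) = 35920762479 /10784072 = 3330.91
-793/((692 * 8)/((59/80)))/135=-46787/59788800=-0.00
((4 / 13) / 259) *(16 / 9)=64 / 30303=0.00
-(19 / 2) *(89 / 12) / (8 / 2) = -1691 / 96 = -17.61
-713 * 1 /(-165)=713 /165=4.32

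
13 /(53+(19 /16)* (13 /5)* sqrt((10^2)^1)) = 0.15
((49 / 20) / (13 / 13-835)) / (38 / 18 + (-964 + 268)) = 147 / 34722200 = 0.00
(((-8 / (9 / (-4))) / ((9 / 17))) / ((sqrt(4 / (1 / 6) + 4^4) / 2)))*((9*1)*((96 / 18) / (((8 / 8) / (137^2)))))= 81682688*sqrt(70) / 945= 723181.37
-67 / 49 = -1.37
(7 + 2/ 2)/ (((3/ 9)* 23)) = 24/ 23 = 1.04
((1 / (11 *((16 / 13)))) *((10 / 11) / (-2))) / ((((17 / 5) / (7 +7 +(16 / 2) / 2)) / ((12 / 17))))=-8775 / 69938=-0.13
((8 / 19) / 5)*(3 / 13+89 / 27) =9904 / 33345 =0.30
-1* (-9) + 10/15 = 29/3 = 9.67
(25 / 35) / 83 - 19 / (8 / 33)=-364247 / 4648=-78.37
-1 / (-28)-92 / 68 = -627 / 476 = -1.32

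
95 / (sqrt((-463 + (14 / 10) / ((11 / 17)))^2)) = 275 / 1334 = 0.21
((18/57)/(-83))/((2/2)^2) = -0.00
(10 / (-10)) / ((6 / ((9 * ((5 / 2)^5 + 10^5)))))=-9609375 / 64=-150146.48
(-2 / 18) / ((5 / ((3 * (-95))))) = 19 / 3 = 6.33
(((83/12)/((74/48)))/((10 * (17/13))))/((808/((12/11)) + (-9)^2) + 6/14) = 21/50320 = 0.00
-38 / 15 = -2.53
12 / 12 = 1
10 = 10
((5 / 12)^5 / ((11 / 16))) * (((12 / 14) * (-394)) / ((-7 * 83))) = 615625 / 57979152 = 0.01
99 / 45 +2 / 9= 109 / 45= 2.42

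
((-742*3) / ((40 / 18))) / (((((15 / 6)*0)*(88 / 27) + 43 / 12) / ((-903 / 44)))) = 631071 / 110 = 5737.01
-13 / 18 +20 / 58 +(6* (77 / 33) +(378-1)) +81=471.62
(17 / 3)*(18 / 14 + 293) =35020 / 21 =1667.62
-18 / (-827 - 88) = 6 / 305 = 0.02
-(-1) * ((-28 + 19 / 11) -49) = -828 / 11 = -75.27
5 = 5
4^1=4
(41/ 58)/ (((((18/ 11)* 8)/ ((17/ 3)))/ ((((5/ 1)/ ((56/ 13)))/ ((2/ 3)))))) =498355/ 935424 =0.53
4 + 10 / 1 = 14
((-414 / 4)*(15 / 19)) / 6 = -1035 / 76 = -13.62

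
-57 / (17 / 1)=-57 / 17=-3.35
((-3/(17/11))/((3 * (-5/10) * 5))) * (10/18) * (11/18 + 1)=319/1377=0.23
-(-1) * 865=865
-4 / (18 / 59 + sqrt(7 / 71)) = -6.46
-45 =-45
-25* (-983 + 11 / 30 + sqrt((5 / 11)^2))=1620595 / 66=24554.47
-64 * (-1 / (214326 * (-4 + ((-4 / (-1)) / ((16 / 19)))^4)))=8192 / 13855854411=0.00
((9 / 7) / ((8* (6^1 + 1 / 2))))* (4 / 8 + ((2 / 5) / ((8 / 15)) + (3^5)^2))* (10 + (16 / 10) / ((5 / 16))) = 57396843 / 2600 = 22075.71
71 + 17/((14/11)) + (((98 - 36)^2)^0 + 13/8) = 4871/56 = 86.98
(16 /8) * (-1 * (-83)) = 166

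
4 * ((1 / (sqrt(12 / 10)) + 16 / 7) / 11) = 2 * sqrt(30) / 33 + 64 / 77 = 1.16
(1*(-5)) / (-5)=1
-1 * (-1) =1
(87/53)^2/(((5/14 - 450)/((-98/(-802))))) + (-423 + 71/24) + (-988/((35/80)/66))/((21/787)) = -46581137092689615119/8338715714280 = -5586128.45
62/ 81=0.77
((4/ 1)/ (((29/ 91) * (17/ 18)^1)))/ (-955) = -6552/ 470815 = -0.01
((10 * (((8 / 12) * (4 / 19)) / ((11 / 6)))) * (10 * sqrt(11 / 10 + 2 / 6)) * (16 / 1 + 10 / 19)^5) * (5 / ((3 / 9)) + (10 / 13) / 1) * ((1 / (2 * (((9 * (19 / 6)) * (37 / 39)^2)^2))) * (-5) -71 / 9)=-4811756444040881500923827200 * sqrt(1290) / 122895365492479183461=-1406251459.65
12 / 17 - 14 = -226 / 17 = -13.29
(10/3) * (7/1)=70/3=23.33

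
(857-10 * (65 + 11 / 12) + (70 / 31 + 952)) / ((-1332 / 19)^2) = 77358329 / 330005664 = 0.23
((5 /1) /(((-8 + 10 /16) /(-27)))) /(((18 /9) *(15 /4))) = 144 /59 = 2.44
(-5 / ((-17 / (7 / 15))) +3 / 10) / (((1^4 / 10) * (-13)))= -223 / 663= -0.34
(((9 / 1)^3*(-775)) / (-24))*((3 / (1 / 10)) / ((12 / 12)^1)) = 2824875 / 4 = 706218.75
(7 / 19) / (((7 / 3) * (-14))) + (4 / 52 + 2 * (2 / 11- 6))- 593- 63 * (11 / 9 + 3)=-33114769 / 38038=-870.57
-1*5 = -5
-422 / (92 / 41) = -8651 / 46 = -188.07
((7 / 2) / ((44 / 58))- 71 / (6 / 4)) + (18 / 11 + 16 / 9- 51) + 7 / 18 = -1079 / 12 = -89.92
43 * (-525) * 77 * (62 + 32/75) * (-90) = 9766324260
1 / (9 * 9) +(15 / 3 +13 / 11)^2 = 374665 / 9801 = 38.23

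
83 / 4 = 20.75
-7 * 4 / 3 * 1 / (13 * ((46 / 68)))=-952 / 897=-1.06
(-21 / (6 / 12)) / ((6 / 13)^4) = -199927 / 216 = -925.59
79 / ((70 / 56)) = 316 / 5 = 63.20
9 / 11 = 0.82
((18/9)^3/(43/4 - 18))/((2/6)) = -96/29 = -3.31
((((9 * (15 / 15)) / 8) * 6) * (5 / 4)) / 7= 135 / 112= 1.21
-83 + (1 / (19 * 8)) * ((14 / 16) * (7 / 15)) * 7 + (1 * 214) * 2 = 6293143 / 18240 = 345.02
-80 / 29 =-2.76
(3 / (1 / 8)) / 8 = 3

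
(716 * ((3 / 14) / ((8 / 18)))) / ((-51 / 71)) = -114381 / 238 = -480.59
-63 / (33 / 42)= -882 / 11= -80.18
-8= -8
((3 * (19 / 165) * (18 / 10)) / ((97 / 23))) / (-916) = -3933 / 24434300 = -0.00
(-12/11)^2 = 144/121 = 1.19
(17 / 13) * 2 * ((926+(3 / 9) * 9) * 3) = 94758 / 13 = 7289.08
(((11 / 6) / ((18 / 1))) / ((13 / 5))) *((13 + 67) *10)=11000 / 351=31.34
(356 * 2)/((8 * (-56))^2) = 89/25088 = 0.00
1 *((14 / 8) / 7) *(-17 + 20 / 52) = -54 / 13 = -4.15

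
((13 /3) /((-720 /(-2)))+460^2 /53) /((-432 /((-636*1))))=228528689 /38880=5877.80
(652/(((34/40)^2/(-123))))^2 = 1029023746560000/83521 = 12320539104.66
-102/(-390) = 17/65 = 0.26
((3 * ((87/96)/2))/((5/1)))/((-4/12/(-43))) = 11223/320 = 35.07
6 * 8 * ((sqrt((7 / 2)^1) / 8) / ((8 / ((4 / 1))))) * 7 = 21 * sqrt(14) / 2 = 39.29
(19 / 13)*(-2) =-38 / 13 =-2.92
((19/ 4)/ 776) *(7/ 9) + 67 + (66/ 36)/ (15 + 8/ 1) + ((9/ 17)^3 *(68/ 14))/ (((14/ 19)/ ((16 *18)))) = 3173491536275/ 9098839008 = 348.78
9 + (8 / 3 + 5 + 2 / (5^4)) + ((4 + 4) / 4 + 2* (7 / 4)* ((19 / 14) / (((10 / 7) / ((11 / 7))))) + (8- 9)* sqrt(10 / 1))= 20.73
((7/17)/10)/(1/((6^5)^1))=27216/85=320.19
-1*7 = -7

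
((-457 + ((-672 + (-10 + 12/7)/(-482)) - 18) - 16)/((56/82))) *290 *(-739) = 4309775814480/11809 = 364956881.57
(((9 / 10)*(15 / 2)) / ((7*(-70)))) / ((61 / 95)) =-513 / 23912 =-0.02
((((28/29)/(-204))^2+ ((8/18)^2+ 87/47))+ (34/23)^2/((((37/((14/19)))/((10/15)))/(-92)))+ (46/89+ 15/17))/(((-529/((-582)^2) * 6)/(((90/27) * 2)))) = -390224270328414542120/704377630206953127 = -554.00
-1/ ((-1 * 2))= 1/ 2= 0.50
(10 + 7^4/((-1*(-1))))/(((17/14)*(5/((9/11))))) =303786/935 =324.90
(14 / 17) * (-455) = -6370 / 17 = -374.71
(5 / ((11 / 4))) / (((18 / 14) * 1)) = 140 / 99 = 1.41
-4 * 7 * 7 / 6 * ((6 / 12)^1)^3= -49 / 12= -4.08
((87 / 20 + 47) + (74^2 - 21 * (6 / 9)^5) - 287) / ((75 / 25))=8484887 / 4860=1745.86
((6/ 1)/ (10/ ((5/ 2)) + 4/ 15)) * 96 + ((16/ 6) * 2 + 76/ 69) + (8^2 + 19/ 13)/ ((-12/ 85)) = -1156237/ 3588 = -322.25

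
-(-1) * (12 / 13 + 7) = 103 / 13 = 7.92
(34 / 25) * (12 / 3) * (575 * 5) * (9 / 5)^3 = 91212.48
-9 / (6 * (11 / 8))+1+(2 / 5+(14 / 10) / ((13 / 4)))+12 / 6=1959 / 715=2.74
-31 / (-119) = 31 / 119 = 0.26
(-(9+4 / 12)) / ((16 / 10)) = -35 / 6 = -5.83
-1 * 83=-83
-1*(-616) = 616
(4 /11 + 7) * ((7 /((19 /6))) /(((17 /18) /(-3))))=-183708 /3553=-51.71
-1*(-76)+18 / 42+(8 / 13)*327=25267 / 91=277.66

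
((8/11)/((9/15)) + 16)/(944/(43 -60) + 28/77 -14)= -4828/19401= -0.25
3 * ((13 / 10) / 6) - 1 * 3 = -47 / 20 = -2.35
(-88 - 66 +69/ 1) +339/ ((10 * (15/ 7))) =-3459/ 50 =-69.18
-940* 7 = -6580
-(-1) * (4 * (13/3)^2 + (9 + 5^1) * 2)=928/9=103.11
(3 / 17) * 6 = 18 / 17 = 1.06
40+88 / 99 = 368 / 9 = 40.89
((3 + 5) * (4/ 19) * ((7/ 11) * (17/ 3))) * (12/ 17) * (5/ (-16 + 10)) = -2240/ 627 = -3.57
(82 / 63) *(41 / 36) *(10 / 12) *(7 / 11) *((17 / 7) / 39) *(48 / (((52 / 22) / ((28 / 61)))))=1143080 / 2505087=0.46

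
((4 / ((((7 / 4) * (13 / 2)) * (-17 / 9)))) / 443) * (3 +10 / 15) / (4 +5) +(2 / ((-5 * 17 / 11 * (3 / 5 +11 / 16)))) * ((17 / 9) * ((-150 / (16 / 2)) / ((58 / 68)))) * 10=83.47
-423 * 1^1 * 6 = -2538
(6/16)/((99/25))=25/264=0.09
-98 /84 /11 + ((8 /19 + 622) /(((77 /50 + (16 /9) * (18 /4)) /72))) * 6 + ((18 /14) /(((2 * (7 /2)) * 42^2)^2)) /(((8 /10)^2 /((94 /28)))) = 8293482981498699443 /294251676719616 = 28185.00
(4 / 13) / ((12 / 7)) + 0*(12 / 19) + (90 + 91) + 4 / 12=7079 / 39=181.51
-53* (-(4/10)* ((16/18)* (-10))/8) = -212/9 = -23.56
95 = 95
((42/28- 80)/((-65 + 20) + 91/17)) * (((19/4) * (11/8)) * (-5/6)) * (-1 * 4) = 43.11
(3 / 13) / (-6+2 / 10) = -0.04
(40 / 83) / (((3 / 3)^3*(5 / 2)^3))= 64 / 2075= 0.03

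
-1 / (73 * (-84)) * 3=1 / 2044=0.00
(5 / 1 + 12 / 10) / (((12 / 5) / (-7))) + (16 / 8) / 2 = -205 / 12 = -17.08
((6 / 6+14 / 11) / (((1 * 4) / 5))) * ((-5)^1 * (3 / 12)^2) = -0.89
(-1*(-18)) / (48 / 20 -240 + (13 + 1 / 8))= -240 / 2993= -0.08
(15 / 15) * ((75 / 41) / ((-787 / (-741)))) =55575 / 32267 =1.72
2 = 2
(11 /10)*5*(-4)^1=-22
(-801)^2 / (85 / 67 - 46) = -530707 / 37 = -14343.43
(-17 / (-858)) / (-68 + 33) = -17 / 30030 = -0.00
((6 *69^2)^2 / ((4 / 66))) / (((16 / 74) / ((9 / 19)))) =2241800934021 / 76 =29497380710.80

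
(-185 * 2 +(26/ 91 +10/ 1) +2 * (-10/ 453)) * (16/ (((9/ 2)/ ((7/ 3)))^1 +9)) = -36505408/ 69309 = -526.71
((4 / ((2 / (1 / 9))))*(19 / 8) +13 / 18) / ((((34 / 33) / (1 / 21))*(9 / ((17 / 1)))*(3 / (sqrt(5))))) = 55*sqrt(5) / 1512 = 0.08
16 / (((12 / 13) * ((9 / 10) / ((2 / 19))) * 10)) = 104 / 513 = 0.20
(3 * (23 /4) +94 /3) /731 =583 /8772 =0.07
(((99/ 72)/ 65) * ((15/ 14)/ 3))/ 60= 11/ 87360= 0.00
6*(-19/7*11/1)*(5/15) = -418/7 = -59.71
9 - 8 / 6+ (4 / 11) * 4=301 / 33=9.12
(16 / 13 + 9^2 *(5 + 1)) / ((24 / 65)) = 15835 / 12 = 1319.58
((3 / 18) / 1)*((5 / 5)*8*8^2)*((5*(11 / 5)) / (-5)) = -2816 / 15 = -187.73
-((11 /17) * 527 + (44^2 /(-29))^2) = -4034877 /841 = -4797.71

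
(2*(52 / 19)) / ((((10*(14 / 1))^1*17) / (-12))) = -312 / 11305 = -0.03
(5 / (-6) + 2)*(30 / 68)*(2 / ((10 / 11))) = 77 / 68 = 1.13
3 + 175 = 178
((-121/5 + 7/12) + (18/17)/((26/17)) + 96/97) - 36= -4383337/75660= -57.93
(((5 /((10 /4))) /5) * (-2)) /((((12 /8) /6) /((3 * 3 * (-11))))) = 1584 /5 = 316.80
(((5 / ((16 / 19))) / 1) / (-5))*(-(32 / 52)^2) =76 / 169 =0.45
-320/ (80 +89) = -320/ 169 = -1.89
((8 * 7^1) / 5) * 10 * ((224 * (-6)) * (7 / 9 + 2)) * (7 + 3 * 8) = -38886400 / 3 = -12962133.33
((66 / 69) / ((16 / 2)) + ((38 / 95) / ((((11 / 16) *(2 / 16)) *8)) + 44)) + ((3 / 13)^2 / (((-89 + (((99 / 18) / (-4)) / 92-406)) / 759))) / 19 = 198787055719 / 4447427660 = 44.70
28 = 28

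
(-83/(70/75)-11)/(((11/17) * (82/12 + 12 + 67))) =-71349/39655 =-1.80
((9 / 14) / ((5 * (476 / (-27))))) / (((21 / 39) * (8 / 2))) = -3159 / 932960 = -0.00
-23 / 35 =-0.66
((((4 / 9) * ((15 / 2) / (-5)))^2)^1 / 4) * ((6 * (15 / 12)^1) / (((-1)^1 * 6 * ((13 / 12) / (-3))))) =5 / 13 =0.38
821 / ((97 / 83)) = 68143 / 97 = 702.51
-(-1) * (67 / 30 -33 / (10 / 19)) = -907 / 15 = -60.47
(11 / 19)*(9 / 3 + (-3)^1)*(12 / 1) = 0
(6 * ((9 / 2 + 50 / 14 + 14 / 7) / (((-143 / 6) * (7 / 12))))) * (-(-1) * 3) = -91368 / 7007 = -13.04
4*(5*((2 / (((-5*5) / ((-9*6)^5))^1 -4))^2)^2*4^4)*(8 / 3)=9710327383019379275902659152701418373120 / 11379289282411567622050070520894451681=853.33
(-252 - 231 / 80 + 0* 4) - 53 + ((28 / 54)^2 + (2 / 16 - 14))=-18749509 / 58320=-321.49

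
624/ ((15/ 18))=3744/ 5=748.80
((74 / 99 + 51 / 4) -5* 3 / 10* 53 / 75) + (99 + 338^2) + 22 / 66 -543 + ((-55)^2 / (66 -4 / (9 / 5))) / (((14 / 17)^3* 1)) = 444003228808159 / 3898263600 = 113897.69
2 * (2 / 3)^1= 4 / 3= 1.33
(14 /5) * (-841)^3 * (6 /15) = -16655052988 /25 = -666202119.52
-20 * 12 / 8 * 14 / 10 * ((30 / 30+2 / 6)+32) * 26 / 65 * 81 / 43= -45360 / 43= -1054.88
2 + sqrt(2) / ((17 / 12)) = 12*sqrt(2) / 17 + 2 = 3.00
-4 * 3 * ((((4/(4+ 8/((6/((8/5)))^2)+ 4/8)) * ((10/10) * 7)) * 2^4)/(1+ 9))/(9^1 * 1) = -26880/2281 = -11.78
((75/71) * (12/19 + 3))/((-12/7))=-12075/5396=-2.24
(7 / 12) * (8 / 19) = 14 / 57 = 0.25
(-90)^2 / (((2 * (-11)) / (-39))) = 157950 / 11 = 14359.09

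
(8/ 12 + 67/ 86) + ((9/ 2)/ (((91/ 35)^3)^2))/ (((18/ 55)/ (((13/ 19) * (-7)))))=4486691357/ 3640156572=1.23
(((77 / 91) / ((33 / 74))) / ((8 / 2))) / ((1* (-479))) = -37 / 37362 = -0.00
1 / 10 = 0.10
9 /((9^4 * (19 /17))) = 0.00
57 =57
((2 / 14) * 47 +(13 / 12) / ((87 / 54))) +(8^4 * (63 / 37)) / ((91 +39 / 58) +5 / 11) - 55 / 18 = 317996246885 / 3973266423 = 80.03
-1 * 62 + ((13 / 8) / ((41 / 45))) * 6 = -8413 / 164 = -51.30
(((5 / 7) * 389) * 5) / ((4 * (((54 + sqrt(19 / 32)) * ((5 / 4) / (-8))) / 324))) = -8711608320 / 653051 + 20165760 * sqrt(38) / 653051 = -13149.51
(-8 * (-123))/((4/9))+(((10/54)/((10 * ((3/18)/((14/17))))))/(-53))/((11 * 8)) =789946337/356796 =2214.00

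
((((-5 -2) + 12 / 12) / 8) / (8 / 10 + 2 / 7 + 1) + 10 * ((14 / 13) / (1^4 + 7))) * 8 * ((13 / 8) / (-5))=-749 / 292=-2.57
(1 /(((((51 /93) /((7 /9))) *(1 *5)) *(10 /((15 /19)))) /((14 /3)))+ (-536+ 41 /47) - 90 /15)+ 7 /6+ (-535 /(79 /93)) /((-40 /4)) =-476.88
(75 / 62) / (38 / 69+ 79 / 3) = 1035 / 23002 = 0.04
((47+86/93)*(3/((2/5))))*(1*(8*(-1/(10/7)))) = -62398/31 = -2012.84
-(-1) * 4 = 4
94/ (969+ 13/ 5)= 235/ 2429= 0.10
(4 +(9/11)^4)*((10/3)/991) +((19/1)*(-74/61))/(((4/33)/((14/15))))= -2355998918533/13275946365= -177.46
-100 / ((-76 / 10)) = 250 / 19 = 13.16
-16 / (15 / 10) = -32 / 3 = -10.67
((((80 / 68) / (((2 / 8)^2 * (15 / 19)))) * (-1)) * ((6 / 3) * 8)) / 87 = -19456 / 4437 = -4.38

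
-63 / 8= -7.88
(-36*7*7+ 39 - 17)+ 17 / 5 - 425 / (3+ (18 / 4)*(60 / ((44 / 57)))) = -67513123 / 38805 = -1739.80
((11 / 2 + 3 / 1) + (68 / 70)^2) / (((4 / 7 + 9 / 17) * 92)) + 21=88975529 / 4218200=21.09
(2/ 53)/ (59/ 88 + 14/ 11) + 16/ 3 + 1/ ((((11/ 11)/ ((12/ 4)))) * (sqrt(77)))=3 * sqrt(77)/ 77 + 48512/ 9063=5.69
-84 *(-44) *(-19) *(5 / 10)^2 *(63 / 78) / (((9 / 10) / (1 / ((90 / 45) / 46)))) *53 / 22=-11348890 / 13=-872991.54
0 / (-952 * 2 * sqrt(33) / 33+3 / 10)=0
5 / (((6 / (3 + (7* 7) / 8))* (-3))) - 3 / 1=-797 / 144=-5.53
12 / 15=4 / 5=0.80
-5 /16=-0.31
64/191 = 0.34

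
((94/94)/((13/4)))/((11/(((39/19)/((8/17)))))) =51/418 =0.12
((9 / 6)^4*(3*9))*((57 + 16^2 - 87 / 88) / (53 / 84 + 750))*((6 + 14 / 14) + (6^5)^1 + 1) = 1226970162747 / 2774332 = 442257.87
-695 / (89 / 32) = -22240 / 89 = -249.89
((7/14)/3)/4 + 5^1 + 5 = 241/24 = 10.04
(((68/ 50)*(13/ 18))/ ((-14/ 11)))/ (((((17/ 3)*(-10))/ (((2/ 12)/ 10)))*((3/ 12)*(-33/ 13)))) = -0.00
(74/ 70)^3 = 50653/ 42875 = 1.18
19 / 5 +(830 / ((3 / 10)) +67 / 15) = 41624 / 15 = 2774.93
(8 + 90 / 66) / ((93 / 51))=1751 / 341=5.13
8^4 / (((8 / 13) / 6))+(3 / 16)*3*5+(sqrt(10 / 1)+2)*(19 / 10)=19*sqrt(10) / 10+3195409 / 80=39948.62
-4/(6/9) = -6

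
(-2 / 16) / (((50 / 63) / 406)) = -12789 / 200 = -63.94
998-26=972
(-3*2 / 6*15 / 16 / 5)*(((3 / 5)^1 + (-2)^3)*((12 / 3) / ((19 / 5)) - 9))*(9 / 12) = -50283 / 6080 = -8.27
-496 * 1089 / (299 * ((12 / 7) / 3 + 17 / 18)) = -68058144 / 57109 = -1191.72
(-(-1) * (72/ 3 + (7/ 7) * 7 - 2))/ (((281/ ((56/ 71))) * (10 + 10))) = 406/ 99755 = 0.00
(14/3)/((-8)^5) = -7/49152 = -0.00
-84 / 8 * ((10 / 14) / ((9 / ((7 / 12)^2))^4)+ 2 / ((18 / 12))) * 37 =-974224354529657 / 1880739938304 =-518.00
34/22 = 17/11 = 1.55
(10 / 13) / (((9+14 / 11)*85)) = 22 / 24973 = 0.00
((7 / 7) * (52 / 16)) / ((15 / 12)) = 13 / 5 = 2.60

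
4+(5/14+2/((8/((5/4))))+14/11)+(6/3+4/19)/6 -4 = 54091/23408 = 2.31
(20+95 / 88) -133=-9849 / 88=-111.92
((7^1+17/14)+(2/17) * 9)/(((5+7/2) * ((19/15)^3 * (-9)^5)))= -275875/30346280559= -0.00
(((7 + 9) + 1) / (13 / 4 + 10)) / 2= 34 / 53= 0.64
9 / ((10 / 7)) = 63 / 10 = 6.30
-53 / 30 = -1.77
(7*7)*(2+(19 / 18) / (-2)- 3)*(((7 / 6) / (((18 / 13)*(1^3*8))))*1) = -245245 / 31104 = -7.88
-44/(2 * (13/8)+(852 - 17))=-176/3353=-0.05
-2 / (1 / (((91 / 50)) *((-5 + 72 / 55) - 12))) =78533 / 1375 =57.11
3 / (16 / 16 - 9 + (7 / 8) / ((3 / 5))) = -72 / 157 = -0.46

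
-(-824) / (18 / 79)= 32548 / 9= 3616.44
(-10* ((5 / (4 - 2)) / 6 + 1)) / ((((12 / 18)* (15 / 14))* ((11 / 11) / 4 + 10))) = -238 / 123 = -1.93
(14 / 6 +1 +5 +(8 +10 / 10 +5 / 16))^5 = 435930295269007 / 254803968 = 1710845.79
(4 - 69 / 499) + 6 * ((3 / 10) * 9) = 50054 / 2495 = 20.06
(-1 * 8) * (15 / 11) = -120 / 11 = -10.91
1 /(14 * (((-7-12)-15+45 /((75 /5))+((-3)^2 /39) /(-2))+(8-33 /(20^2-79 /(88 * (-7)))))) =-3204227 /1040636849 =-0.00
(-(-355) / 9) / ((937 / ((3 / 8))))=355 / 22488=0.02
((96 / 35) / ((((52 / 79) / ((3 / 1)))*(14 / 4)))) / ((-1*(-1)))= 11376 / 3185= 3.57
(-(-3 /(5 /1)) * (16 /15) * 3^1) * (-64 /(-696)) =128 /725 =0.18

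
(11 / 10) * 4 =22 / 5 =4.40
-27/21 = -9/7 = -1.29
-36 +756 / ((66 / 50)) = 5904 / 11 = 536.73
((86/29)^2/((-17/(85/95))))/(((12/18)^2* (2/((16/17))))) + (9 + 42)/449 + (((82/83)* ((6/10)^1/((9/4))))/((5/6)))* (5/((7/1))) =-53388756703/354316188835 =-0.15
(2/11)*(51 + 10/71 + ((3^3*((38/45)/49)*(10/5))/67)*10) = 23905898/2564023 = 9.32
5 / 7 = 0.71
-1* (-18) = 18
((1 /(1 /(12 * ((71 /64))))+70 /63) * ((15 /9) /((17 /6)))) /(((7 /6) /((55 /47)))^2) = 31414625 /3680194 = 8.54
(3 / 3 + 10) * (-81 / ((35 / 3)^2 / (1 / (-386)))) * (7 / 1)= 8019 / 67550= 0.12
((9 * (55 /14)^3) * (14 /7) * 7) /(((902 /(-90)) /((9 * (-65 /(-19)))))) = -23469.98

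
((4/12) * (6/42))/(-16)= -1/336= -0.00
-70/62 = -35/31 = -1.13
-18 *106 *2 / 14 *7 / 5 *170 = -64872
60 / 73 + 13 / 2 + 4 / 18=9913 / 1314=7.54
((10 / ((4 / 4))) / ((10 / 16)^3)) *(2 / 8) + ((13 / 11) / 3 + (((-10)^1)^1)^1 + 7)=6298 / 825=7.63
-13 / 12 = -1.08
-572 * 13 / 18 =-3718 / 9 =-413.11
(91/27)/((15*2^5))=0.01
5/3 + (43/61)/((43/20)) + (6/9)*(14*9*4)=61853/183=337.99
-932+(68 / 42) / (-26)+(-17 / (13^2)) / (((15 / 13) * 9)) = -880808 / 945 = -932.07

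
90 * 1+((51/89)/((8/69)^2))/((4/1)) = 2293371/22784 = 100.66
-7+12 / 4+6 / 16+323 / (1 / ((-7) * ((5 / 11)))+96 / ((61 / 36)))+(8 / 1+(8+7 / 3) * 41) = 65909443 / 151944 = 433.77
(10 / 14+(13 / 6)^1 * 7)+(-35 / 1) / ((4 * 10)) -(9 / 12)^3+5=26321 / 1344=19.58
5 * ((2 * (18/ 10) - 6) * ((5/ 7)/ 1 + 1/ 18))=-194/ 21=-9.24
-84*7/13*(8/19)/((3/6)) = -9408/247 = -38.09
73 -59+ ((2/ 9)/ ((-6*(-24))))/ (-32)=290303/ 20736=14.00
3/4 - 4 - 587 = -2361/4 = -590.25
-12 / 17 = -0.71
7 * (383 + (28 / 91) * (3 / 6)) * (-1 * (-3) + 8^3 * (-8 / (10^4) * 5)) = 4149173 / 1625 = 2553.34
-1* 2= -2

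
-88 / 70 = -44 / 35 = -1.26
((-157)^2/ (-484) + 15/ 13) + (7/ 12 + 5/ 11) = -229985/ 4719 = -48.74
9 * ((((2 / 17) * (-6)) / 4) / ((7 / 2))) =-54 / 119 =-0.45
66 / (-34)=-33 / 17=-1.94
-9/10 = -0.90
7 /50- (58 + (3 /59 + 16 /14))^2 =-29881596467 /8528450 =-3503.75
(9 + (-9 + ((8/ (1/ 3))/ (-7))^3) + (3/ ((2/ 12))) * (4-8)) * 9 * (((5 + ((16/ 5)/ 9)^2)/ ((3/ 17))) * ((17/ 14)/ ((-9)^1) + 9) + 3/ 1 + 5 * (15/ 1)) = -15703314436/ 46305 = -339127.84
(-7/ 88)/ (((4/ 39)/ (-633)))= 172809/ 352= 490.93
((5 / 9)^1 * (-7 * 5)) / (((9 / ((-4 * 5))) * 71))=3500 / 5751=0.61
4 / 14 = 2 / 7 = 0.29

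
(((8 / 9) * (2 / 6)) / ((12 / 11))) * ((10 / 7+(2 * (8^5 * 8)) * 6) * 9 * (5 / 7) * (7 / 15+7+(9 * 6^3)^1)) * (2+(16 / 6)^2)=1162808867268928 / 11907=97657585224.57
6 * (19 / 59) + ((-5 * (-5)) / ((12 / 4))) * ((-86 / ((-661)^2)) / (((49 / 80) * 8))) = 7320653618 / 3789415833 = 1.93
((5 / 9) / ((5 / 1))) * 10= 10 / 9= 1.11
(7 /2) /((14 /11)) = 11 /4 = 2.75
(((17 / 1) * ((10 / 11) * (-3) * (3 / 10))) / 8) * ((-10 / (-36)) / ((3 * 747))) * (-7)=595 / 394416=0.00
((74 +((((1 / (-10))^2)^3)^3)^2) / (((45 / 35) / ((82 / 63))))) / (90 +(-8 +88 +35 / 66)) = 11124666666666666666666666666666666666817 / 25323750000000000000000000000000000000000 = 0.44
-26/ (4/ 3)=-39/ 2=-19.50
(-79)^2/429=6241/429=14.55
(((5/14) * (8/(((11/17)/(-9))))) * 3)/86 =-4590/3311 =-1.39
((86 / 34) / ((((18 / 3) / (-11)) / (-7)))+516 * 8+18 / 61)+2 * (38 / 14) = 181453997 / 43554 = 4166.18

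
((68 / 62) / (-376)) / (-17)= 1 / 5828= 0.00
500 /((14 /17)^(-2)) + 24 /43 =339.66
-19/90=-0.21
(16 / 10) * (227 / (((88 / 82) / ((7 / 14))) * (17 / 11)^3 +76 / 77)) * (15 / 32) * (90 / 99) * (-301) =-3235625085 / 618808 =-5228.80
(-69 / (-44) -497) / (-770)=21799 / 33880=0.64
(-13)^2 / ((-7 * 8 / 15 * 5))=-507 / 56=-9.05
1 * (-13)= -13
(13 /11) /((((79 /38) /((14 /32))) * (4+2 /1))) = 1729 /41712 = 0.04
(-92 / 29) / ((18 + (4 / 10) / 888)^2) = -453412800 / 46309564109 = -0.01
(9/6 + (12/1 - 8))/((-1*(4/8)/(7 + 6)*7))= -143/7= -20.43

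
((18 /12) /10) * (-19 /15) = -0.19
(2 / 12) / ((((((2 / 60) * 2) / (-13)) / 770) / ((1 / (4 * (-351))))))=1925 / 108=17.82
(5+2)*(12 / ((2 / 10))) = 420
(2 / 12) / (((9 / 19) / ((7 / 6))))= 133 / 324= 0.41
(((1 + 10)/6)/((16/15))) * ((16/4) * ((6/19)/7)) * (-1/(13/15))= -0.36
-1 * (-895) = 895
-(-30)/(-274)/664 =-15/90968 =-0.00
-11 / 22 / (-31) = 1 / 62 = 0.02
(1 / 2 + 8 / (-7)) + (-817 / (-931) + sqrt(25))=513 / 98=5.23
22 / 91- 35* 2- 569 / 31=-248567 / 2821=-88.11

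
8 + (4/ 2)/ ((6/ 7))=31/ 3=10.33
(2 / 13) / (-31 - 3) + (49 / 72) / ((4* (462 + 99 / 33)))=-123091 / 29596320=-0.00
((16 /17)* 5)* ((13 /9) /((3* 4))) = 0.57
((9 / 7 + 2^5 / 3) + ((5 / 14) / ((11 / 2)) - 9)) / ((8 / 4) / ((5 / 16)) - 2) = 3485 / 5082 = 0.69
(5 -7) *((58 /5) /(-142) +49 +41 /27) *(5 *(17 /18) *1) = -8218429 /17253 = -476.35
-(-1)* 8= 8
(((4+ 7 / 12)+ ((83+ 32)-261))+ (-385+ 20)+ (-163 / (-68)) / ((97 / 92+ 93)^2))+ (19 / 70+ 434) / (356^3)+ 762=3082368971255121102901 / 12060119676211582080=255.58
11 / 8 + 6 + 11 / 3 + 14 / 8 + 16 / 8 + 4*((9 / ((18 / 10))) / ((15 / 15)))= 835 / 24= 34.79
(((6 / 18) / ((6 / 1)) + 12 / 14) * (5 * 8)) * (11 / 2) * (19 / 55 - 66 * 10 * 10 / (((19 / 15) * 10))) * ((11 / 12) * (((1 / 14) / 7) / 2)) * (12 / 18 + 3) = -7571694185 / 4223016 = -1792.96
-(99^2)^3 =-941480149401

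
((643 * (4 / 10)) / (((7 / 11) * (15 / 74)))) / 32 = 261701 / 4200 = 62.31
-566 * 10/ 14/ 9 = -2830/ 63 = -44.92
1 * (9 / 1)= 9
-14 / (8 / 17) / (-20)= 119 / 80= 1.49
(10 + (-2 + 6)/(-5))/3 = 46/15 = 3.07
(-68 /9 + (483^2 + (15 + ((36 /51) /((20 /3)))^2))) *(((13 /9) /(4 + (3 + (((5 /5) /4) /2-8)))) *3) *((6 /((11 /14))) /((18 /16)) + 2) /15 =-91506055438928 /135186975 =-676885.15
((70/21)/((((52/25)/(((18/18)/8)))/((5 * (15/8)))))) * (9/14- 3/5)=1875/23296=0.08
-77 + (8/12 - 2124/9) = -937/3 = -312.33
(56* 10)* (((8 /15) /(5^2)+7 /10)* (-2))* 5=-60592 /15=-4039.47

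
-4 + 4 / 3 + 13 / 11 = -49 / 33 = -1.48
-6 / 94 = -3 / 47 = -0.06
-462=-462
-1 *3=-3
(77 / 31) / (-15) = -77 / 465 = -0.17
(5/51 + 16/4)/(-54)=-209/2754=-0.08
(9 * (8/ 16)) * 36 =162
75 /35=15 /7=2.14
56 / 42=1.33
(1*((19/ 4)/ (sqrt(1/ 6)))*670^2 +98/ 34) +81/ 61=4366/ 1037 +2132275*sqrt(6)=5222989.95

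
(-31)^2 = 961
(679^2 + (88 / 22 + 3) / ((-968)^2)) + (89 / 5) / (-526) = 568088482120597 / 1232186560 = 461040.97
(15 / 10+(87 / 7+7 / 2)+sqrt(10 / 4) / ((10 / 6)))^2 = 366* sqrt(10) / 35+149281 / 490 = 337.72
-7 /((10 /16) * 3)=-56 /15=-3.73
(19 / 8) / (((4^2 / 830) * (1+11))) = 7885 / 768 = 10.27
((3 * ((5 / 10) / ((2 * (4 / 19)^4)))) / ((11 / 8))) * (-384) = -1172889 / 11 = -106626.27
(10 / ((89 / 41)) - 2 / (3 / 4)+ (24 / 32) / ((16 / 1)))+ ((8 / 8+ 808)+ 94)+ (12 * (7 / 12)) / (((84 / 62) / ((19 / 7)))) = 36642797 / 39872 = 919.01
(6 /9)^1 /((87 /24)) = 16 /87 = 0.18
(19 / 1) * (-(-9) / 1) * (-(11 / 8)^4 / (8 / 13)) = -32546943 / 32768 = -993.25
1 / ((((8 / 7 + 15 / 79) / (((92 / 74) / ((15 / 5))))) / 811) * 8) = 10315109 / 327228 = 31.52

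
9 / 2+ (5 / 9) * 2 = 101 / 18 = 5.61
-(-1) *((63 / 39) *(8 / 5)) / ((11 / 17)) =2856 / 715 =3.99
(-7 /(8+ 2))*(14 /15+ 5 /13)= -0.92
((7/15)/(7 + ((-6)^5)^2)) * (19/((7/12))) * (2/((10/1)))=76/1511654575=0.00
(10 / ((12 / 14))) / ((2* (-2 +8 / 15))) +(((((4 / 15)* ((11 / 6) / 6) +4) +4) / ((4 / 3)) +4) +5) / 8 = -33179 / 15840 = -2.09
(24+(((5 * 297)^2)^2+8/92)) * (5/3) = 8105028834415.14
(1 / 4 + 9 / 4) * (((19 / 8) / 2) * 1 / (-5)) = -19 / 32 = -0.59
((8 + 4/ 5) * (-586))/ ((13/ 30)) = -154704/ 13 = -11900.31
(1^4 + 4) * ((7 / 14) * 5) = 25 / 2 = 12.50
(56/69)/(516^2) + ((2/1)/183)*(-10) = -15309293/140083938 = -0.11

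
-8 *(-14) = 112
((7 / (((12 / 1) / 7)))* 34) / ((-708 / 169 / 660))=-7742735 / 354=-21872.13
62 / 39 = 1.59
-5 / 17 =-0.29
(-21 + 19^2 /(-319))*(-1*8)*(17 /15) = 192032 /957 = 200.66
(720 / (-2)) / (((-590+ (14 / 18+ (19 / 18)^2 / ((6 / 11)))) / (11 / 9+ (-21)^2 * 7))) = 2161261440 / 1141477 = 1893.39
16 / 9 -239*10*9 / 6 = -32249 / 9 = -3583.22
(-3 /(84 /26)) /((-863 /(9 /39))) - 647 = -7817051 /12082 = -647.00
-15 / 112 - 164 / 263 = -22313 / 29456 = -0.76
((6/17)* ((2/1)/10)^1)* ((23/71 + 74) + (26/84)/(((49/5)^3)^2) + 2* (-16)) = 349381774412017/116945035561249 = 2.99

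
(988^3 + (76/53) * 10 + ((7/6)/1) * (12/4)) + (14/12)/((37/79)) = 5673743409781/5883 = 964430292.33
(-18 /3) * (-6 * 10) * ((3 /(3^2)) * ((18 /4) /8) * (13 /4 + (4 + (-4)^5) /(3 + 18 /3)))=-7430.62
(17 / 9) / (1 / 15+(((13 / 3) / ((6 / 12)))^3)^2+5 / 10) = 13770 / 3089161891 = 0.00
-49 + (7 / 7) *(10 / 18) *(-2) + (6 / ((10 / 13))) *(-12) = -6467 / 45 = -143.71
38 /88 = 19 /44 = 0.43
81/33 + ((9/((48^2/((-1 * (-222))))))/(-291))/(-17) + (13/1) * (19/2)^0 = 35882647/2321792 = 15.45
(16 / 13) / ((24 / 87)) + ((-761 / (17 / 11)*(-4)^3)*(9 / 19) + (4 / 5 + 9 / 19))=313530651 / 20995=14933.59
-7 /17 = -0.41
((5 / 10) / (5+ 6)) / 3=1 / 66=0.02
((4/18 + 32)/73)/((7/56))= 2320/657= 3.53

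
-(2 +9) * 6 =-66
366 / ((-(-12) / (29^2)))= 51301 / 2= 25650.50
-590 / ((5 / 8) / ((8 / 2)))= -3776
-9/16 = -0.56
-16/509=-0.03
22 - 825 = -803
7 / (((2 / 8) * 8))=3.50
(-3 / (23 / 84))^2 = 63504 / 529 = 120.05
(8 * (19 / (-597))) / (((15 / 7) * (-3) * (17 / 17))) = 1064 / 26865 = 0.04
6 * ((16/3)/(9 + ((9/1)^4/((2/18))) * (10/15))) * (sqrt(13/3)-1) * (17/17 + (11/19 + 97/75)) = -130976/56109375 + 130976 * sqrt(39)/168328125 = 0.00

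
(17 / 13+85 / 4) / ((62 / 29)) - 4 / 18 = 10.33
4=4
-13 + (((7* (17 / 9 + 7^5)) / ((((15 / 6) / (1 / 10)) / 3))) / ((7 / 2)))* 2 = 120829 / 15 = 8055.27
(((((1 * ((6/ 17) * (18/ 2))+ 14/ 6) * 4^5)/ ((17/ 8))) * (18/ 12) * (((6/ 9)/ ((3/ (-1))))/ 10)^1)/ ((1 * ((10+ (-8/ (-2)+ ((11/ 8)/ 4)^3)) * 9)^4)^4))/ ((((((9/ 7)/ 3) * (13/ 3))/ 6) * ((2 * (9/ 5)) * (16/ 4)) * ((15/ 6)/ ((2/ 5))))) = -14235189970612559774885257969505569671711378739832186841600816733972820375109632/ 18941052246096003827780973585342525427088113271974972829726030559122687293542351445054127923365687705432955887975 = -0.00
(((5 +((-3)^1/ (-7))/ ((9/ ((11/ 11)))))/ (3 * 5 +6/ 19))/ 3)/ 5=2014/ 91665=0.02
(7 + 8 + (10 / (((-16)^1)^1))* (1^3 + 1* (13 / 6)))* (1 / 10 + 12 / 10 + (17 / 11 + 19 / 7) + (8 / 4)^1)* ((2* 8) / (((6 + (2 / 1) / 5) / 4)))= 3638125 / 3696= 984.34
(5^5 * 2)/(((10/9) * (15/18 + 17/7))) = 236250/137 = 1724.45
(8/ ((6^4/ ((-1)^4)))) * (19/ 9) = 19/ 1458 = 0.01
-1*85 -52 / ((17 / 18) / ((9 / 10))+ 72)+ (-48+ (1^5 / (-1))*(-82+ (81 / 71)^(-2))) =-2037355816 / 38821437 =-52.48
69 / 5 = 13.80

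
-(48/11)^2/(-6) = 384/121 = 3.17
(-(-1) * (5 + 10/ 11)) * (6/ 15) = 26/ 11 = 2.36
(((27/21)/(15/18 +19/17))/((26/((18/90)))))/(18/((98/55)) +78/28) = 2142/5445635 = 0.00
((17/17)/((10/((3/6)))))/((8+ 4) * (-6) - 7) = -1/1580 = -0.00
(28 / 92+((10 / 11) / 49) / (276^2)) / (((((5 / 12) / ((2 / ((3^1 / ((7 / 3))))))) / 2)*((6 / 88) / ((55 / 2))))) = 274916092 / 299943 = 916.56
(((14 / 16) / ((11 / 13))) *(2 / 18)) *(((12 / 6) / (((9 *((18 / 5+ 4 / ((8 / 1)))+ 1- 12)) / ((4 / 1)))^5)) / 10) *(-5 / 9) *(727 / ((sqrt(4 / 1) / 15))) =2117024000000 / 27429282676748997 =0.00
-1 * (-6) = 6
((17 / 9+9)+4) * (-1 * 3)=-134 / 3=-44.67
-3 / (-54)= 1 / 18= 0.06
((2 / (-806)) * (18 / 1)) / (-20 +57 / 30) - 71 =-5178773 / 72943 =-71.00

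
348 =348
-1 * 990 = -990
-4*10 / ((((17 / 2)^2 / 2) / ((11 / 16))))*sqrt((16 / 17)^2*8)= -2.03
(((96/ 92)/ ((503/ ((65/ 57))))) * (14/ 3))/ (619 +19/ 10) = 10400/ 584917071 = 0.00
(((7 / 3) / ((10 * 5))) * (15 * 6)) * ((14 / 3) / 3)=98 / 15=6.53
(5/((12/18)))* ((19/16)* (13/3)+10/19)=25865/608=42.54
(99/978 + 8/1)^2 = 6974881/106276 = 65.63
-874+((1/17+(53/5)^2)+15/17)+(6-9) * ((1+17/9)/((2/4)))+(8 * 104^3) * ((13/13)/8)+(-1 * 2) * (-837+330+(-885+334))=1435907509/1275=1126201.97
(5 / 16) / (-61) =-5 / 976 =-0.01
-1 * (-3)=3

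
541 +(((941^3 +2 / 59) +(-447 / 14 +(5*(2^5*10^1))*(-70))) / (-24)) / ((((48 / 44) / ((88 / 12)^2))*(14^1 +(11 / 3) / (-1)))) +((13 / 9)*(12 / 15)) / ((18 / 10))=-2747820826951489 / 16592688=-165604320.83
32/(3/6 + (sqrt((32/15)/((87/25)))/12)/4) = 300672/4693- 576 * sqrt(290)/4693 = 61.98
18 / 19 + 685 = 685.95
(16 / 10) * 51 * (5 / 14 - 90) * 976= -49975104 / 7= -7139300.57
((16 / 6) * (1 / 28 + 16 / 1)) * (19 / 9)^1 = 17062 / 189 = 90.28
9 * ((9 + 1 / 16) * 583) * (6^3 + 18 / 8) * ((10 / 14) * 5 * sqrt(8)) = 16604787375 * sqrt(2) / 224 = 104833551.37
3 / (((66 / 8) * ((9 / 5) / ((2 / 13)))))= 40 / 1287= 0.03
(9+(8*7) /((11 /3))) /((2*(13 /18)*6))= 801 /286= 2.80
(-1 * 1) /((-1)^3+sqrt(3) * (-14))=-1 /587+14 * sqrt(3) /587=0.04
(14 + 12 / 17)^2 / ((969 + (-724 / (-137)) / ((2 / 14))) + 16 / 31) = 0.21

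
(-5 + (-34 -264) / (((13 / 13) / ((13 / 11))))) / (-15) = 3929 / 165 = 23.81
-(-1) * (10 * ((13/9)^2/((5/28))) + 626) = 742.84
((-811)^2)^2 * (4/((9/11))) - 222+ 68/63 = 133239849449110/63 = 2114918245223.97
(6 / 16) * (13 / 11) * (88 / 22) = 39 / 22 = 1.77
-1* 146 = -146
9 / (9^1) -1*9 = -8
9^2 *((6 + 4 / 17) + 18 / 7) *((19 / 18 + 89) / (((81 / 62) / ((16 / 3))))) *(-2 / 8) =-210652192 / 3213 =-65562.46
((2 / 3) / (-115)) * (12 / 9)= -8 / 1035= -0.01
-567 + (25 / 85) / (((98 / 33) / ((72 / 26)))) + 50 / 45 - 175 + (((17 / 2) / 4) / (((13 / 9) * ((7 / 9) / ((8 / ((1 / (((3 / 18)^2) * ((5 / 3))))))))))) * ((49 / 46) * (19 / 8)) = -105996233069 / 143462592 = -738.84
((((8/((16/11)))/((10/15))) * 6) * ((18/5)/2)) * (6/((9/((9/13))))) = 2673/65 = 41.12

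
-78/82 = -39/41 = -0.95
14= 14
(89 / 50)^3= 704969 / 125000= 5.64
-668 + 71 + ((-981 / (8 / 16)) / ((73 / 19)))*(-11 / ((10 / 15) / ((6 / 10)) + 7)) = 95.54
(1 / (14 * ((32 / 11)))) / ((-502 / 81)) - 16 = -3599227 / 224896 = -16.00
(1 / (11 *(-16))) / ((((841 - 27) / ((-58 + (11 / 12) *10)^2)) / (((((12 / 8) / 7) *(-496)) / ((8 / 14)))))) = 2661319 / 859584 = 3.10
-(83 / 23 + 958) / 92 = -22117 / 2116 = -10.45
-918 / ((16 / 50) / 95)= -1090125 / 4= -272531.25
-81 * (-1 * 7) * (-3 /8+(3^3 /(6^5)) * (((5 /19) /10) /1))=-212.57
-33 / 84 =-11 / 28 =-0.39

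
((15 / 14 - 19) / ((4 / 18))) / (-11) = 2259 / 308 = 7.33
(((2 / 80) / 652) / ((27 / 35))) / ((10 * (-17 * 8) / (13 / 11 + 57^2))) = -31283 / 263355840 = -0.00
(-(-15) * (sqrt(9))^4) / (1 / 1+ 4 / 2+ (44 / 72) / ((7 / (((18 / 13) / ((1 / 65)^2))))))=8505 / 3596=2.37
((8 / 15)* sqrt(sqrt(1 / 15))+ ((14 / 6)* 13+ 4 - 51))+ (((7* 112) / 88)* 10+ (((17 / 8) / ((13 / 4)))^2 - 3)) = 8* 15^(3 / 4) / 225+ 1558253 / 22308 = 70.12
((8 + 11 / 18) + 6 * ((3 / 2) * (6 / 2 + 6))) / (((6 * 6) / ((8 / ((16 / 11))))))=17743 / 1296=13.69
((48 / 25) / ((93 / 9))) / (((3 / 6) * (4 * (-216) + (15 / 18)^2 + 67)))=-10368 / 22216925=-0.00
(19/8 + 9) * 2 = 91/4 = 22.75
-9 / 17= -0.53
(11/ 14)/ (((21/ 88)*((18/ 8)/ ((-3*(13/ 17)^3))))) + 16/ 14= -1777240/ 2166633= -0.82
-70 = -70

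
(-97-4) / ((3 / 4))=-404 / 3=-134.67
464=464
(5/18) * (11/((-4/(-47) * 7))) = 5.13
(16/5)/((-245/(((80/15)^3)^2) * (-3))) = 100.20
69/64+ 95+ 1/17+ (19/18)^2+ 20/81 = 954701/9792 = 97.50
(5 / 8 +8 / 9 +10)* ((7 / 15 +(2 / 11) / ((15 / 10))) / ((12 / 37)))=2975281 / 142560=20.87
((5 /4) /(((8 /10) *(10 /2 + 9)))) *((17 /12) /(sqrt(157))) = 0.01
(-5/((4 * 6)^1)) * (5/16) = -25/384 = -0.07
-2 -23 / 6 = -35 / 6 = -5.83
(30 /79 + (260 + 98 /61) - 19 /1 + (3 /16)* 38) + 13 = 10143467 /38552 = 263.11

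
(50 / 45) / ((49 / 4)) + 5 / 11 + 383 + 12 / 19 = 35409194 / 92169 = 384.18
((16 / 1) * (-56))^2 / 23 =802816 / 23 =34905.04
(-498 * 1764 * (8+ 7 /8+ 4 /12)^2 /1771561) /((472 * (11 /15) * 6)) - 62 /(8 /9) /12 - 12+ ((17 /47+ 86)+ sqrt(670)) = sqrt(670)+ 474004813334253 /6916854423424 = 94.41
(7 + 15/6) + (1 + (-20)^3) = -15979/2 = -7989.50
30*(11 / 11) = 30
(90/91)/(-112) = -0.01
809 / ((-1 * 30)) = -809 / 30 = -26.97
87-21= 66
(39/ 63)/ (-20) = -13/ 420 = -0.03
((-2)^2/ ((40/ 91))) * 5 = 91/ 2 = 45.50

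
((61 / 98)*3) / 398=183 / 39004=0.00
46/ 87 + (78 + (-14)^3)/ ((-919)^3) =35703203656/ 67525185633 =0.53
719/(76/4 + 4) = 719/23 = 31.26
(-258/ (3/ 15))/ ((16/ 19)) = -12255/ 8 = -1531.88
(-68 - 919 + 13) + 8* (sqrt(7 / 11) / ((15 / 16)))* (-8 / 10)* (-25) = -974 + 512* sqrt(77) / 33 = -837.86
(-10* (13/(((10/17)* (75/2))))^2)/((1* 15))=-97682/421875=-0.23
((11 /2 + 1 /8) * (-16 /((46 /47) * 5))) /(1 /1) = -423 /23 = -18.39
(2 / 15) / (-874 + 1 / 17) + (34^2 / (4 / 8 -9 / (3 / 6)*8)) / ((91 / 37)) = -19064796098 / 5820304035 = -3.28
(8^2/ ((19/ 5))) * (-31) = -9920/ 19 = -522.11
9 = 9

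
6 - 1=5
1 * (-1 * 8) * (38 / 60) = -76 / 15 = -5.07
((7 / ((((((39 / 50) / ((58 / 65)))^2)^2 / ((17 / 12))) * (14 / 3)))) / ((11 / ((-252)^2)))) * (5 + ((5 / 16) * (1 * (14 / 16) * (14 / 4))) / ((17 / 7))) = 1016959565343750 / 8973037931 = 113335.03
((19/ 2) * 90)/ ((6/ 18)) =2565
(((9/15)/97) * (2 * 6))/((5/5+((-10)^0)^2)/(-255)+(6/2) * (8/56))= 12852/72847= 0.18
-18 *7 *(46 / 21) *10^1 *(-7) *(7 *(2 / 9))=30053.33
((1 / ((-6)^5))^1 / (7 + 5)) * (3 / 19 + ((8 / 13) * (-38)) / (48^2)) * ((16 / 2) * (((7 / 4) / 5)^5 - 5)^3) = 0.00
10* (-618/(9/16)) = -32960/3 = -10986.67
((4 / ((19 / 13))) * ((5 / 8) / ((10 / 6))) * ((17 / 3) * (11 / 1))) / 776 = 2431 / 29488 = 0.08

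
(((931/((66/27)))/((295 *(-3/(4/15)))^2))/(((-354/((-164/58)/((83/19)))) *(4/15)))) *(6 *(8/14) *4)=6630848/2039182418625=0.00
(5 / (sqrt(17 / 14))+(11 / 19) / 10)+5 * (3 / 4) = 1447 / 380+5 * sqrt(238) / 17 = 8.35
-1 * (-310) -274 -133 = -97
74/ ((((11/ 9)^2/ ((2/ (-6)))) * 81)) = -74/ 363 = -0.20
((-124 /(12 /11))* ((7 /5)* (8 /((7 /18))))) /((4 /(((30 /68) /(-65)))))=6138 /1105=5.55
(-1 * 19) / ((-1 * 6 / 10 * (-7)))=-95 / 21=-4.52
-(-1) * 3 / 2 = 3 / 2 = 1.50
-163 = -163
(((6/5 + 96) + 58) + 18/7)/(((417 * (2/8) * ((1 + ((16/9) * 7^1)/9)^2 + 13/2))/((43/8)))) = 0.67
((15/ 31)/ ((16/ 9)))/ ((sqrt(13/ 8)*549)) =15*sqrt(26)/ 196664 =0.00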